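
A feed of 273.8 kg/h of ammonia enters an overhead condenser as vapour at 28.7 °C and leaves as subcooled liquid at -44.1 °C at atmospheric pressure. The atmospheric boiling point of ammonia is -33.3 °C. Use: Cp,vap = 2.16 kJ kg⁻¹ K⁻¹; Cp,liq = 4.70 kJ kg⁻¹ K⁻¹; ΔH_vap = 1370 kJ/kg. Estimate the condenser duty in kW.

vapour 28.7→-33.3 °C: -133.92 kJ/kg
condensation at -33.3 °C: -1370 kJ/kg
liquid -33.3→-44.1 °C: -50.76 kJ/kg
Δh = -133.92 + -1370 + -50.76 = -1554.7 kJ/kg
Q = ṁ·Δh = 273.8 kg/h × -1554.7 kJ/kg = -425670 kJ/h
|Q| = 118.24 kW

Q_c = 118 kW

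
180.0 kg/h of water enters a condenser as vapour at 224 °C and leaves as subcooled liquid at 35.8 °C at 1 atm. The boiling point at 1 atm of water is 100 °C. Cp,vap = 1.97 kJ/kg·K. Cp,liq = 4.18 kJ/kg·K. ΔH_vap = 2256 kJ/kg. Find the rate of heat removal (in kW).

vapour 224→100 °C: -244.28 kJ/kg
condensation at 100 °C: -2256 kJ/kg
liquid 100→35.8 °C: -268.36 kJ/kg
Δh = -244.28 + -2256 + -268.36 = -2768.6 kJ/kg
Q = ṁ·Δh = 180.0 kg/h × -2768.6 kJ/kg = -498350 kJ/h
|Q| = 138.43 kW

Q_c = 138 kW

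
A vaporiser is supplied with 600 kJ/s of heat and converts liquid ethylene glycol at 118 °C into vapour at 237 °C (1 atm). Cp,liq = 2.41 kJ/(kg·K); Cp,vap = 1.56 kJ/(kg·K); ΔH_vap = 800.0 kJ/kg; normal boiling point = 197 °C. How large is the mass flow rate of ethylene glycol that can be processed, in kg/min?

Δh = 2.41×(197−118) + 800.0 + 1.56×(237−197) = 1052.8 kJ/kg
Q = 600 kJ/s = 600 kJ/s = 36000 kJ/min
ṁ = Q/Δh = 36000 / 1052.8 = 34.195 kg/min

ṁ = 34.2 kg/min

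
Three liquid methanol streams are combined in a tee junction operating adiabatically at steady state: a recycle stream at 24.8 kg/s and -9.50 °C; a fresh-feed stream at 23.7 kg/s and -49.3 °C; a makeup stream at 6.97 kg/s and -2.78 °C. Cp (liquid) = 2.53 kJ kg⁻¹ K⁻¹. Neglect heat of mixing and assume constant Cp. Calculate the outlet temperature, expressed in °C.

T_out = -25.7 °C

Energy balance with Q = 0: Σ ṁᵢCp,ᵢ(T_out − Tᵢ) = 0
Σ ṁᵢCp,ᵢTᵢ = 24.8×2.53×-9.50 + 23.7×2.53×-49.3 + 6.97×2.53×-2.78 = -3601.2
Σ ṁᵢCp,ᵢ = 24.8×2.53 + 23.7×2.53 + 6.97×2.53 = 140.34
T_out = -3601.2 / 140.34 = -25.66 °C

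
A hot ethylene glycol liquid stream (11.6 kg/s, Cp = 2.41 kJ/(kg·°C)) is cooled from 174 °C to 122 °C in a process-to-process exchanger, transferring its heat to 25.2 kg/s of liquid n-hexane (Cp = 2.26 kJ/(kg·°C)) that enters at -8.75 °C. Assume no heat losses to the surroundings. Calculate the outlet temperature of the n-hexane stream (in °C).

T_c,out = 16.8 °C

Heat released by hot stream: Q = 11.6 × 2.41 × (174 − 122) = 1453.7 kJ/s
Energy balance on cold side (adiabatic exchanger): Q = ṁ_c·Cp_c·(T_c,out − T_c,in)
T_c,out = -8.75 + 1453.7/(25.2 × 2.26) = 16.775 °C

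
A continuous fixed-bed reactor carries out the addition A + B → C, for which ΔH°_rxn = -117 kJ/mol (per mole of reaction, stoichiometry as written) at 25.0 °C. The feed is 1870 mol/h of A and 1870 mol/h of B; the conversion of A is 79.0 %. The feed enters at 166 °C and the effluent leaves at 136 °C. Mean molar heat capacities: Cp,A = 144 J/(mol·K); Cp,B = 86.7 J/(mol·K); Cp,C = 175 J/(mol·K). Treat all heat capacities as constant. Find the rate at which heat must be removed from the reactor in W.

Q_out = 54100 W

Extent of reaction ξ = 0.790 × 1870 = 1477.3 mol/h
Reaction term: ξ·ΔH°_rxn = 1477.3 × -117 = -172840 kJ/h
Sensible, feed 166→25 °C: -60829 kJ/h
Outlet flows (mol/h): A 392.7, B 392.7, C 1477.3
Sensible, products 25→136 °C: 38753 kJ/h
Q = ΔH = -194920 kJ/h = -54.144 kW
Heat removed = 54144 W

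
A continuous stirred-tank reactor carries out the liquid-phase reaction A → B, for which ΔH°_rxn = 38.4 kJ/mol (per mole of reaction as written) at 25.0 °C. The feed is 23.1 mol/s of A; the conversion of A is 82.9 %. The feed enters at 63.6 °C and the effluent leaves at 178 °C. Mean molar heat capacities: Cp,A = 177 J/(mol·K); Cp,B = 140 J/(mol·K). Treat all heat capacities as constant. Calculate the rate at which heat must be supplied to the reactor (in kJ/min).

Extent of reaction ξ = 0.829 × 23.1 = 19.15 mol/s
Reaction term: ξ·ΔH°_rxn = 19.15 × 38.4 = 735.36 kJ/s
Sensible, feed 63.6→25 °C: -157.82 kJ/s
Outlet flows (mol/s): A 3.9501, B 19.15
Sensible, products 25→178 °C: 517.16 kJ/s
Q = ΔH = 1094.7 kJ/s = 1094.7 kW
Heat supplied = 65682 kJ/min

Q_in = 65700 kJ/min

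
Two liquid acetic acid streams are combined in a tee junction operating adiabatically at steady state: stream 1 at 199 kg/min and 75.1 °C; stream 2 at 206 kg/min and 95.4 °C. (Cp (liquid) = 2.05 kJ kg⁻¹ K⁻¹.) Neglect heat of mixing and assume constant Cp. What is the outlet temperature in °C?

Adiabatic, steady state ⇒ Σ ṁᵢCp,ᵢ(T_out − Tᵢ) = 0
Σ ṁᵢCp,ᵢTᵢ = 199×2.05×75.1 + 206×2.05×95.4 = 70924
Σ ṁᵢCp,ᵢ = 199×2.05 + 206×2.05 = 830.25
T_out = 70924 / 830.25 = 85.425 °C

T_out = 85.4 °C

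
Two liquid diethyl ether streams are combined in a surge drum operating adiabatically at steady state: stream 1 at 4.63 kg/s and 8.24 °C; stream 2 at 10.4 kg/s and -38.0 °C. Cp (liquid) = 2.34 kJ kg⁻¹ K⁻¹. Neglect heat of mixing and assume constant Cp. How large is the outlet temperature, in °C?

T_out = -23.8 °C

No heat crosses the boundary, so H_out = H_in.
Σ ṁᵢCp,ᵢTᵢ = 4.63×2.34×8.24 + 10.4×2.34×-38.0 = -835.49
Σ ṁᵢCp,ᵢ = 4.63×2.34 + 10.4×2.34 = 35.17
T_out = -835.49 / 35.17 = -23.756 °C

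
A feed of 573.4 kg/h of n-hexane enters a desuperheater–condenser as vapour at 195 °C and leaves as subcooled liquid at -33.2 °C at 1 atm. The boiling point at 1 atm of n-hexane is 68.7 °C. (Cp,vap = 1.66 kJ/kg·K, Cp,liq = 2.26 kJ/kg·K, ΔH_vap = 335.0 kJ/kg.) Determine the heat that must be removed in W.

Q_c = 123000 W

vapour 195→68.7 °C: -209.66 kJ/kg
condensation at 68.7 °C: -335 kJ/kg
liquid 68.7→-33.2 °C: -230.29 kJ/kg
Δh = -209.66 + -335 + -230.29 = -774.95 kJ/kg
Q = ṁ·Δh = 573.4 kg/h × -774.95 kJ/kg = -444360 kJ/h
|Q| = 123.43 kW = 123430 W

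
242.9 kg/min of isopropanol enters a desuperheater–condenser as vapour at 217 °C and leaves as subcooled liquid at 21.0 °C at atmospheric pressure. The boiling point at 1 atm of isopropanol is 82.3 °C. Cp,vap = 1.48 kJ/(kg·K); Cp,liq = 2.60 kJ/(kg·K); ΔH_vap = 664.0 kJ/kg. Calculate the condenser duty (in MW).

vapour 217→82.3 °C: -199.36 kJ/kg
condensation at 82.3 °C: -664 kJ/kg
liquid 82.3→21.0 °C: -159.38 kJ/kg
Δh = -199.36 + -664 + -159.38 = -1022.7 kJ/kg
Q = ṁ·Δh = 242.9 kg/min × -1022.7 kJ/kg = -248420 kJ/min
|Q| = 4140.4 kW = 4.1404 MW

Q_c = 4.14 MW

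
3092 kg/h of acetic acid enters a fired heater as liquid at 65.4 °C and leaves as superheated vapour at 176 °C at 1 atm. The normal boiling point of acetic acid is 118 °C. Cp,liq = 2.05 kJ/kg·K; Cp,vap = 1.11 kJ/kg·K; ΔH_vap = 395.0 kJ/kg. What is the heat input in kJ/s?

Q = 487 kJ/s

liquid 65.4→118 °C: 107.83 kJ/kg
vaporisation at 118 °C: 395 kJ/kg
vapour 118→176 °C: 64.38 kJ/kg
Δh = 107.83 + 395 + 64.38 = 567.21 kJ/kg
Q = ṁ·Δh = 3092 kg/h × 567.21 kJ/kg = 1.7538e+06 kJ/h
|Q| = 487.17 kW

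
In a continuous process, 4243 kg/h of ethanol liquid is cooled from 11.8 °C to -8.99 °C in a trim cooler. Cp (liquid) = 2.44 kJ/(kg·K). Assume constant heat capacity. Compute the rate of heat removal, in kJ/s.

Q_c = 59.8 kJ/s

Q = ṁ·Cp·ΔT = 4243 × 2.44 × (-8.99 − 11.8) = -215240 kJ/h
Converting: 215240 / 3600 s = 59.788 kW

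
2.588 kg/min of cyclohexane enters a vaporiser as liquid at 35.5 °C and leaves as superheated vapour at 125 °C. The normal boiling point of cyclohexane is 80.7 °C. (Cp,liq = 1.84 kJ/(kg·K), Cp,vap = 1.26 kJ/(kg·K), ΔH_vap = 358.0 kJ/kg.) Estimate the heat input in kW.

liquid 35.5→80.7 °C: 83.168 kJ/kg
vaporisation at 80.7 °C: 358 kJ/kg
vapour 80.7→125 °C: 55.818 kJ/kg
Δh = 83.168 + 358 + 55.818 = 496.99 kJ/kg
Q = ṁ·Δh = 2.588 kg/min × 496.99 kJ/kg = 1286.2 kJ/min
|Q| = 21.437 kW

Q = 21.4 kW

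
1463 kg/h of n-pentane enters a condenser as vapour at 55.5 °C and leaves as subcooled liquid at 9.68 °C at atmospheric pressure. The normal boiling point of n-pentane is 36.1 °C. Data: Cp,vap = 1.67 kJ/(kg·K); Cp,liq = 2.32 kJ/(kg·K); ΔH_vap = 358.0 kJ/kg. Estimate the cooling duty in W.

Q_c = 184000 W

vapour 55.5→36.1 °C: -32.398 kJ/kg
condensation at 36.1 °C: -358 kJ/kg
liquid 36.1→9.68 °C: -61.294 kJ/kg
Δh = -32.398 + -358 + -61.294 = -451.69 kJ/kg
Q = ṁ·Δh = 1463 kg/h × -451.69 kJ/kg = -660830 kJ/h
|Q| = 183.56 kW = 183560 W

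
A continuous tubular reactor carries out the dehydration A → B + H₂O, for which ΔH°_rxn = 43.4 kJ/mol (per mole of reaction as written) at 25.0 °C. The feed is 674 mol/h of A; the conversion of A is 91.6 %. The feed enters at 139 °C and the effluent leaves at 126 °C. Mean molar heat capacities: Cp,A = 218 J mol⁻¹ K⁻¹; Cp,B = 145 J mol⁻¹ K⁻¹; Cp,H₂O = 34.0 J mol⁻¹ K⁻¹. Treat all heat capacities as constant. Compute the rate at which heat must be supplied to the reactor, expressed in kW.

Q_in = 6.24 kW

Extent of reaction ξ = 0.916 × 674 = 617.38 mol/h
Reaction term: ξ·ΔH°_rxn = 617.38 × 43.4 = 26794 kJ/h
Sensible, feed 139→25 °C: -16750 kJ/h
Outlet flows (mol/h): A 56.616, B 617.38, H₂O 617.38
Sensible, products 25→126 °C: 12408 kJ/h
Q = ΔH = 22452 kJ/h = 6.2368 kW
Heat supplied = 6.2368 kW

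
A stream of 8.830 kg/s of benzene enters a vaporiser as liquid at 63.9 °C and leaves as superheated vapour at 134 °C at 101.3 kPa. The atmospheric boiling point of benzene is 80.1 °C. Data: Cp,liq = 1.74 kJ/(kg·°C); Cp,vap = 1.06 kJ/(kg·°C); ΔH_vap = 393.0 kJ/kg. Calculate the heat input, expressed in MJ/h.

liquid 63.9→80.1 °C: 28.188 kJ/kg
vaporisation at 80.1 °C: 393 kJ/kg
vapour 80.1→134 °C: 57.134 kJ/kg
Δh = 28.188 + 393 + 57.134 = 478.32 kJ/kg
Q = ṁ·Δh = 8.830 kg/s × 478.32 kJ/kg = 4223.6 kJ/s
|Q| = 4223.6 kW = 15205 MJ/h

Q = 15200 MJ/h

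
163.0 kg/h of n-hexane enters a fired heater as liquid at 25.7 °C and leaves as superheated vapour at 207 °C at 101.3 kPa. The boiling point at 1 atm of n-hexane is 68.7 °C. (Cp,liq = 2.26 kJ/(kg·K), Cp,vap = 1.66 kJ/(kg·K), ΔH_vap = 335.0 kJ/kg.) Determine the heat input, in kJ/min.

Q = 1800 kJ/min

liquid 25.7→68.7 °C: 97.18 kJ/kg
vaporisation at 68.7 °C: 335 kJ/kg
vapour 68.7→207 °C: 229.58 kJ/kg
Δh = 97.18 + 335 + 229.58 = 661.76 kJ/kg
Q = ṁ·Δh = 163.0 kg/h × 661.76 kJ/kg = 107870 kJ/h
|Q| = 29.963 kW = 1797.8 kJ/min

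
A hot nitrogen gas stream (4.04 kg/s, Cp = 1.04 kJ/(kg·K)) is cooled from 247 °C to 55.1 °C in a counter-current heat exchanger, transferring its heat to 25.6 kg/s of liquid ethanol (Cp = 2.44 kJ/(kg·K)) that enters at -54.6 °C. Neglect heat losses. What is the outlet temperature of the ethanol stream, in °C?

T_c,out = -41.7 °C

Heat released by hot stream: Q = 4.04 × 1.04 × (247 − 55.1) = 806.29 kJ/s
Energy balance on cold side (adiabatic exchanger): Q = ṁ_c·Cp_c·(T_c,out − T_c,in)
T_c,out = -54.6 + 806.29/(25.6 × 2.44) = -41.692 °C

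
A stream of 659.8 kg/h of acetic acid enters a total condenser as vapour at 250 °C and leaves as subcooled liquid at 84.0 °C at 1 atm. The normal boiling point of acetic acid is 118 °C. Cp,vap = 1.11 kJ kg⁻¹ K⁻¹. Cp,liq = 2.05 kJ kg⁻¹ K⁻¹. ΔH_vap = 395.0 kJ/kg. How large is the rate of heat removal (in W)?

vapour 250→118 °C: -146.52 kJ/kg
condensation at 118 °C: -395 kJ/kg
liquid 118→84.0 °C: -69.7 kJ/kg
Δh = -146.52 + -395 + -69.7 = -611.22 kJ/kg
Q = ṁ·Δh = 659.8 kg/h × -611.22 kJ/kg = -403280 kJ/h
|Q| = 112.02 kW = 112020 W

Q_c = 112000 W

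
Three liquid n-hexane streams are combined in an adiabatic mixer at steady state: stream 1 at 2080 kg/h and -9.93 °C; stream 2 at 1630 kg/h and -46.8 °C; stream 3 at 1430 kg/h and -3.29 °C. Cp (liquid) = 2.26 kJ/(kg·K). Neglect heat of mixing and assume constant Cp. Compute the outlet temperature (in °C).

Energy balance with Q = 0: Σ ṁᵢCp,ᵢ(T_out − Tᵢ) = 0
T_out = Σ ṁᵢCp,ᵢTᵢ / Σ ṁᵢCp,ᵢ
      = -229710 / 11616 = -19.775 °C

T_out = -19.8 °C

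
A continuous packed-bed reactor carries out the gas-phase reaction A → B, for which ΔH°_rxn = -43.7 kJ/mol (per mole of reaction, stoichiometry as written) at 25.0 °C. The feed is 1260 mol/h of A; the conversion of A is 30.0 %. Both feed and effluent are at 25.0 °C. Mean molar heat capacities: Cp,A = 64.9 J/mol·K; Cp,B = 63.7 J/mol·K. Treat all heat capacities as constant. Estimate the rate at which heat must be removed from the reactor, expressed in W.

Q_out = 4590 W

Extent of reaction ξ = 0.300 × 1260 = 378 mol/h
Reaction term: ξ·ΔH°_rxn = 378 × -43.7 = -16519 kJ/h
Q = ΔH = -16519 kJ/h = -4.5885 kW
Heat removed = 4588.5 W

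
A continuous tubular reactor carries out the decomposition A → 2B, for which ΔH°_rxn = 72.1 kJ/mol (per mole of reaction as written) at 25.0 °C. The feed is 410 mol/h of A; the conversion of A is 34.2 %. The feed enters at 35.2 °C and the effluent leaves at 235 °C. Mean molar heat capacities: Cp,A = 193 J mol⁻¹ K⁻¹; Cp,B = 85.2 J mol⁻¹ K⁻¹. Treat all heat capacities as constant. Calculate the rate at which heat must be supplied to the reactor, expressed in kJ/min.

Q_in = 421 kJ/min

Extent of reaction ξ = 0.342 × 410 = 140.22 mol/h
Reaction term: ξ·ΔH°_rxn = 140.22 × 72.1 = 10110 kJ/h
Sensible, feed 35.2→25 °C: -807.13 kJ/h
Outlet flows (mol/h): A 269.78, B 280.44
Sensible, products 25→235 °C: 15952 kJ/h
Q = ΔH = 25255 kJ/h = 7.0152 kW
Heat supplied = 420.91 kJ/min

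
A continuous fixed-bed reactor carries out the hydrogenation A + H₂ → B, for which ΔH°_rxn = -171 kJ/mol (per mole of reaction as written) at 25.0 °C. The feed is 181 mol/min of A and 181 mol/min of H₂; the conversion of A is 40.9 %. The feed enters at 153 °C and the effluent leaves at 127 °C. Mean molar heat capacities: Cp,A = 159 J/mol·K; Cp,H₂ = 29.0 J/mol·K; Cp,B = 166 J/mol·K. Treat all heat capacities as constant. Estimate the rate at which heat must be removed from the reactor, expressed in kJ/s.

Extent of reaction ξ = 0.409 × 181 = 74.029 mol/min
Reaction term: ξ·ΔH°_rxn = 74.029 × -171 = -12659 kJ/min
Sensible, feed 153→25 °C: -4355.6 kJ/min
Outlet flows (mol/min): A 106.97, H₂ 106.97, B 74.029
Sensible, products 25→127 °C: 3304.7 kJ/min
Q = ΔH = -13710 kJ/min = -228.5 kW
Heat removed = 228.5 kJ/s

Q_out = 228 kJ/s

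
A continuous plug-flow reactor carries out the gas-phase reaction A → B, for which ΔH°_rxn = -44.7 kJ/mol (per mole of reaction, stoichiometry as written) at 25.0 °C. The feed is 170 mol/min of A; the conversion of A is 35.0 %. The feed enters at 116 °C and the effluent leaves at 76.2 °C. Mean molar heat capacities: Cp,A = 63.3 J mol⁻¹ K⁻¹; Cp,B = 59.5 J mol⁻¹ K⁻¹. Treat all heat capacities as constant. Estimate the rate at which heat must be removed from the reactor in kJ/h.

Extent of reaction ξ = 0.350 × 170 = 59.5 mol/min
Reaction term: ξ·ΔH°_rxn = 59.5 × -44.7 = -2659.6 kJ/min
Sensible, feed 116→25 °C: -979.25 kJ/min
Outlet flows (mol/min): A 110.5, B 59.5
Sensible, products 25→76.2 °C: 539.39 kJ/min
Q = ΔH = -3099.5 kJ/min = -51.659 kW
Heat removed = 185970 kJ/h

Q_out = 186000 kJ/h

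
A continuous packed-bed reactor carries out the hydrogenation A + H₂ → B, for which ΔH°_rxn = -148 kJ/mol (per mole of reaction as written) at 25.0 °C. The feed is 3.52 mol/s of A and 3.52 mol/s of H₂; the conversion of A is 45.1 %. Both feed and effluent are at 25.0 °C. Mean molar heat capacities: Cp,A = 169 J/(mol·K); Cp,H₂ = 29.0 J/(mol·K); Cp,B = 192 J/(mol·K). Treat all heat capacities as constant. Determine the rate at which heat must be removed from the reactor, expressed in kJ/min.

Q_out = 14100 kJ/min

Extent of reaction ξ = 0.451 × 3.52 = 1.5875 mol/s
Reaction term: ξ·ΔH°_rxn = 1.5875 × -148 = -234.95 kJ/s
Q = ΔH = -234.95 kJ/s = -234.95 kW
Heat removed = 14097 kJ/min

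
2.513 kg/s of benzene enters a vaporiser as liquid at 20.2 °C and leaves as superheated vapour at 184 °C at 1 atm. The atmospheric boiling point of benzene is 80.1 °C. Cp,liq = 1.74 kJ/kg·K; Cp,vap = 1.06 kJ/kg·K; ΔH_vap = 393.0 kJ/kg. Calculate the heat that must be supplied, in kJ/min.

Q = 91600 kJ/min

liquid 20.2→80.1 °C: 104.23 kJ/kg
vaporisation at 80.1 °C: 393 kJ/kg
vapour 80.1→184 °C: 110.13 kJ/kg
Δh = 104.23 + 393 + 110.13 = 607.36 kJ/kg
Q = ṁ·Δh = 2.513 kg/s × 607.36 kJ/kg = 1526.3 kJ/s
|Q| = 1526.3 kW = 91578 kJ/min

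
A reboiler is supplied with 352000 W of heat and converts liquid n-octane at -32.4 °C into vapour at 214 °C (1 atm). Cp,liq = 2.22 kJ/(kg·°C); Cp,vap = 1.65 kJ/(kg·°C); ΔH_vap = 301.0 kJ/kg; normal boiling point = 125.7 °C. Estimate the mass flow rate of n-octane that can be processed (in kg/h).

ṁ = 1590 kg/h

Δh = 2.22×(125.7−-32.4) + 301.0 + 1.65×(214−125.7) = 797.68 kJ/kg
Q = 352000 W = 352 kJ/s = 1.2672e+06 kJ/h
ṁ = Q/Δh = 1.2672e+06 / 797.68 = 1588.6 kg/h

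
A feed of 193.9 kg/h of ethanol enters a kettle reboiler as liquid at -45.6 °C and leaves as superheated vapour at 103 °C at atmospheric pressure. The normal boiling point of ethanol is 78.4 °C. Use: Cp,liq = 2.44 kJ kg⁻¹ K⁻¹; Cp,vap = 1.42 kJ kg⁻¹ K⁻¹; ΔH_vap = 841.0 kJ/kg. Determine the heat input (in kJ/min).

Q = 3810 kJ/min

liquid -45.6→78.4 °C: 302.56 kJ/kg
vaporisation at 78.4 °C: 841 kJ/kg
vapour 78.4→103 °C: 34.932 kJ/kg
Δh = 302.56 + 841 + 34.932 = 1178.5 kJ/kg
Q = ṁ·Δh = 193.9 kg/h × 1178.5 kJ/kg = 228510 kJ/h
|Q| = 63.475 kW = 3808.5 kJ/min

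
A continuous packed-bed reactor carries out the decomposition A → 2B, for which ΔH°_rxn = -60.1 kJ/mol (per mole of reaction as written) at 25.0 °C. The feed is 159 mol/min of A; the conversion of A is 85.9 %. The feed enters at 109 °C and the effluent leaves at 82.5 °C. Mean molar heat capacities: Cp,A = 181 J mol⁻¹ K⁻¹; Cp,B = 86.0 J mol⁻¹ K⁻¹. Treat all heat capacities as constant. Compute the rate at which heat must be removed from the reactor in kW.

Q_out = 151 kW

Extent of reaction ξ = 0.859 × 159 = 136.58 mol/min
Reaction term: ξ·ΔH°_rxn = 136.58 × -60.1 = -8208.5 kJ/min
Sensible, feed 109→25 °C: -2417.4 kJ/min
Outlet flows (mol/min): A 22.419, B 273.16
Sensible, products 25→82.5 °C: 1584.1 kJ/min
Q = ΔH = -9041.8 kJ/min = -150.7 kW
Heat removed = 150.7 kW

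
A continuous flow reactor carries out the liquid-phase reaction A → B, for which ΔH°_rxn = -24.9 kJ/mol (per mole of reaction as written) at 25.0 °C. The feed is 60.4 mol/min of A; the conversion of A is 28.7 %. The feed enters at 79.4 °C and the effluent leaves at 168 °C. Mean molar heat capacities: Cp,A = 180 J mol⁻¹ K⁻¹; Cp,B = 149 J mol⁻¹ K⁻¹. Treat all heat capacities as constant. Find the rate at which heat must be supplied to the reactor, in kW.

Q_in = 7.58 kW

Extent of reaction ξ = 0.287 × 60.4 = 17.335 mol/min
Reaction term: ξ·ΔH°_rxn = 17.335 × -24.9 = -431.64 kJ/min
Sensible, feed 79.4→25 °C: -591.44 kJ/min
Outlet flows (mol/min): A 43.065, B 17.335
Sensible, products 25→168 °C: 1477.9 kJ/min
Q = ΔH = 454.78 kJ/min = 7.5796 kW
Heat supplied = 7.5796 kW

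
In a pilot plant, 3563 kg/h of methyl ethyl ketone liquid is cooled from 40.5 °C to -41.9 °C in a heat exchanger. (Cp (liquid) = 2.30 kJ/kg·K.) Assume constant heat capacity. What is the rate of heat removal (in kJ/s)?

Q = ṁ·Cp·ΔT = 3563 × 2.30 × (-41.9 − 40.5) = -675260 kJ/h
Converting: 675260 / 3600 s = 187.57 kW

Q_c = 188 kJ/s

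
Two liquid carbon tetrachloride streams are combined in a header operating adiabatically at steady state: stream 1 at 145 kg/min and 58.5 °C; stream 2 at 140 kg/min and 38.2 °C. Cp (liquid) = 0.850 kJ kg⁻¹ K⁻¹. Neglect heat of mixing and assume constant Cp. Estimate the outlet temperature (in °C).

T_out = 48.5 °C

Energy balance with Q = 0: Σ ṁᵢCp,ᵢ(T_out − Tᵢ) = 0
T_out = Σ ṁᵢCp,ᵢTᵢ / Σ ṁᵢCp,ᵢ
      = 11756 / 242.25 = 48.528 °C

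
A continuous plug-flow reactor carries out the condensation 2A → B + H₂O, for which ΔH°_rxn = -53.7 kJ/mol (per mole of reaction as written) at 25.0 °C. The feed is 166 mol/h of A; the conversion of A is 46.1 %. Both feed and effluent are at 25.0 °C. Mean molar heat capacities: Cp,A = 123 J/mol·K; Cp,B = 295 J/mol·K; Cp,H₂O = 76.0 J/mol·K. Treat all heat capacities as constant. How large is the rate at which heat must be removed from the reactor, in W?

Extent of reaction ξ = 0.461 × 166 / 2 = 38.263 mol/h
Reaction term: ξ·ΔH°_rxn = 38.263 × -53.7 = -2054.7 kJ/h
Q = ΔH = -2054.7 kJ/h = -0.57076 kW
Heat removed = 570.76 W

Q_out = 571 W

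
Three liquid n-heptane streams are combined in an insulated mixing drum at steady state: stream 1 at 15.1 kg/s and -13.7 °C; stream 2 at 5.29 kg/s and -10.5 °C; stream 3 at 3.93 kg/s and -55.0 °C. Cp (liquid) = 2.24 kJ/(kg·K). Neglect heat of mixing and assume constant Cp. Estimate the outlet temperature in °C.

No heat crosses the boundary, so H_out = H_in.
Σ ṁᵢCp,ᵢTᵢ = 15.1×2.24×-13.7 + 5.29×2.24×-10.5 + 3.93×2.24×-55.0 = -1072
Σ ṁᵢCp,ᵢ = 15.1×2.24 + 5.29×2.24 + 3.93×2.24 = 54.477
T_out = -1072 / 54.477 = -19.678 °C

T_out = -19.7 °C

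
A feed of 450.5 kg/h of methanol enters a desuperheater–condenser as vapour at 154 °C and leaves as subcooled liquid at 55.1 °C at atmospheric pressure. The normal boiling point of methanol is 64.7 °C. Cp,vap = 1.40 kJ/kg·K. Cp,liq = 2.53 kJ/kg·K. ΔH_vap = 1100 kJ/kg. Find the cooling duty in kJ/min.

vapour 154→64.7 °C: -125.02 kJ/kg
condensation at 64.7 °C: -1100 kJ/kg
liquid 64.7→55.1 °C: -24.288 kJ/kg
Δh = -125.02 + -1100 + -24.288 = -1249.3 kJ/kg
Q = ṁ·Δh = 450.5 kg/h × -1249.3 kJ/kg = -562810 kJ/h
|Q| = 156.34 kW = 9380.2 kJ/min

Q_c = 9380 kJ/min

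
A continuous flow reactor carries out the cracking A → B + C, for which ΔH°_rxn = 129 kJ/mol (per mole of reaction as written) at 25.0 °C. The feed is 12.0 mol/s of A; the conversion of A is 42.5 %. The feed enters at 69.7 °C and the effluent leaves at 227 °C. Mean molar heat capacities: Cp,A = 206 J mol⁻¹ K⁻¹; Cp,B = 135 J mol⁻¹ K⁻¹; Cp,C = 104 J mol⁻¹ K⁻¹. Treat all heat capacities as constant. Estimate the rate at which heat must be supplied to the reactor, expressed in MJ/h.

Q_in = 3890 MJ/h

Extent of reaction ξ = 0.425 × 12.0 = 5.1 mol/s
Reaction term: ξ·ΔH°_rxn = 5.1 × 129 = 657.9 kJ/s
Sensible, feed 69.7→25 °C: -110.5 kJ/s
Outlet flows (mol/s): A 6.9, B 5.1, C 5.1
Sensible, products 25→227 °C: 533.34 kJ/s
Q = ΔH = 1080.7 kJ/s = 1080.7 kW
Heat supplied = 3890.7 MJ/h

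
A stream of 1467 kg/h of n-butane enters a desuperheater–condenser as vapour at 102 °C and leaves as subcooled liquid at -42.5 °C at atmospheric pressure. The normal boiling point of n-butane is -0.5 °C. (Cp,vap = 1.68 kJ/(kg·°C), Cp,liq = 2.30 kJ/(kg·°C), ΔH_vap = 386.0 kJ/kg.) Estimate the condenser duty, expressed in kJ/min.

vapour 102→-0.5 °C: -172.2 kJ/kg
condensation at -0.5 °C: -386 kJ/kg
liquid -0.5→-42.5 °C: -96.6 kJ/kg
Δh = -172.2 + -386 + -96.6 = -654.8 kJ/kg
Q = ṁ·Δh = 1467 kg/h × -654.8 kJ/kg = -960590 kJ/h
|Q| = 266.83 kW = 16010 kJ/min

Q_c = 16000 kJ/min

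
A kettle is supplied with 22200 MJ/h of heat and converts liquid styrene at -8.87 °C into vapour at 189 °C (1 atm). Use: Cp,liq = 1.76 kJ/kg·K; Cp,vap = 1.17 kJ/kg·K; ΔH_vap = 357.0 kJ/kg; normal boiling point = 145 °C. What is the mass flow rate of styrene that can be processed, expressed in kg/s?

ṁ = 9.08 kg/s

Δh = 1.76×(145−-8.87) + 357.0 + 1.17×(189−145) = 679.29 kJ/kg
Q = 22200 MJ/h = 6166.7 kJ/s = 6166.7 kJ/s
ṁ = Q/Δh = 6166.7 / 679.29 = 9.0781 kg/s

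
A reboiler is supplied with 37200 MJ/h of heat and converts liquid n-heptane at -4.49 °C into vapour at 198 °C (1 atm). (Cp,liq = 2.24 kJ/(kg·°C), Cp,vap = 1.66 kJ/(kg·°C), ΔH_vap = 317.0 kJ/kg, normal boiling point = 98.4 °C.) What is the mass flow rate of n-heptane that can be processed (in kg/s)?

Δh = 2.24×(98.4−-4.49) + 317.0 + 1.66×(198−98.4) = 712.81 kJ/kg
Q = 37200 MJ/h = 10333 kJ/s = 10333 kJ/s
ṁ = Q/Δh = 10333 / 712.81 = 14.497 kg/s

ṁ = 14.5 kg/s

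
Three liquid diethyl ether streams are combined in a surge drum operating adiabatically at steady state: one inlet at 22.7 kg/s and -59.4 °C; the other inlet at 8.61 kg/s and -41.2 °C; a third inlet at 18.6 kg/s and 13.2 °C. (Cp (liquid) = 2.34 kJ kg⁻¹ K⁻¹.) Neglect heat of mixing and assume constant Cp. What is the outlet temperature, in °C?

T_out = -29.2 °C

Energy balance with Q = 0: Σ ṁᵢCp,ᵢ(T_out − Tᵢ) = 0
Σ ṁᵢCp,ᵢTᵢ = 22.7×2.34×-59.4 + 8.61×2.34×-41.2 + 18.6×2.34×13.2 = -3410.8
Σ ṁᵢCp,ᵢ = 22.7×2.34 + 8.61×2.34 + 18.6×2.34 = 116.79
T_out = -3410.8 / 116.79 = -29.204 °C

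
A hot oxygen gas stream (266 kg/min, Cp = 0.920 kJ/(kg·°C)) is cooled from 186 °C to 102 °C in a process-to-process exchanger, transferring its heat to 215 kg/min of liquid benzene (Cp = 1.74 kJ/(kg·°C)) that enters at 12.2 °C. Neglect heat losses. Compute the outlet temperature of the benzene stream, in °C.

Heat released by hot stream: Q = 266 × 0.920 × (186 − 102) = 20556 kJ/min
Energy balance on cold side (adiabatic exchanger): Q = ṁ_c·Cp_c·(T_c,out − T_c,in)
T_c,out = 12.2 + 20556/(215 × 1.74) = 67.149 °C

T_c,out = 67.1 °C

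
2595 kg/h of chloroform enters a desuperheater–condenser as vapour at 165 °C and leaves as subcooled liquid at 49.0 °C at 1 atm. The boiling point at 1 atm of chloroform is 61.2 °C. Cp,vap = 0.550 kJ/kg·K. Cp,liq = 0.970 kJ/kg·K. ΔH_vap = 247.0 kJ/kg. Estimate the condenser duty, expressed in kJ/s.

vapour 165→61.2 °C: -57.09 kJ/kg
condensation at 61.2 °C: -247 kJ/kg
liquid 61.2→49.0 °C: -11.834 kJ/kg
Δh = -57.09 + -247 + -11.834 = -315.92 kJ/kg
Q = ṁ·Δh = 2595 kg/h × -315.92 kJ/kg = -819820 kJ/h
|Q| = 227.73 kW

Q_c = 228 kJ/s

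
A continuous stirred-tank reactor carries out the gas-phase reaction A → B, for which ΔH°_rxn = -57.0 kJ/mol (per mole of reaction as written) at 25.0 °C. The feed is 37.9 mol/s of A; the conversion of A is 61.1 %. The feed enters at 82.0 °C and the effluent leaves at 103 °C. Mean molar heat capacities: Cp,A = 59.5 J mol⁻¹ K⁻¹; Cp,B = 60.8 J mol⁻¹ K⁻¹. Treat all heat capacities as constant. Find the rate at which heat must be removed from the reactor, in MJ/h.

Extent of reaction ξ = 0.611 × 37.9 = 23.157 mol/s
Reaction term: ξ·ΔH°_rxn = 23.157 × -57.0 = -1319.9 kJ/s
Sensible, feed 82.0→25 °C: -128.54 kJ/s
Outlet flows (mol/s): A 14.743, B 23.157
Sensible, products 25→103 °C: 178.24 kJ/s
Q = ΔH = -1270.2 kJ/s = -1270.2 kW
Heat removed = 4572.9 MJ/h

Q_out = 4570 MJ/h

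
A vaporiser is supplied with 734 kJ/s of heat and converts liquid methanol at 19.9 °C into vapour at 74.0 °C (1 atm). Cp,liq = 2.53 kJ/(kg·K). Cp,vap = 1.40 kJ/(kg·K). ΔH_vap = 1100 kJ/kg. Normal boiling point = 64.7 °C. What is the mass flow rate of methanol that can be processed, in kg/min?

ṁ = 35.9 kg/min

Δh = 2.53×(64.7−19.9) + 1100 + 1.40×(74.0−64.7) = 1226.4 kJ/kg
Q = 734 kJ/s = 734 kJ/s = 44040 kJ/min
ṁ = Q/Δh = 44040 / 1226.4 = 35.911 kg/min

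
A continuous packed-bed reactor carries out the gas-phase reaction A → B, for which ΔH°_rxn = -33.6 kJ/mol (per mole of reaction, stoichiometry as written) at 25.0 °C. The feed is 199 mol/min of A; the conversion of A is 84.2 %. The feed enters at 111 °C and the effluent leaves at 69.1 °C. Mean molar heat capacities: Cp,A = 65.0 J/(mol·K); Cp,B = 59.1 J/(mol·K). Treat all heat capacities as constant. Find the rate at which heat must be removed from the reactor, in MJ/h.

Extent of reaction ξ = 0.842 × 199 = 167.56 mol/min
Reaction term: ξ·ΔH°_rxn = 167.56 × -33.6 = -5629.9 kJ/min
Sensible, feed 111→25 °C: -1112.4 kJ/min
Outlet flows (mol/min): A 31.442, B 167.56
Sensible, products 25→69.1 °C: 526.84 kJ/min
Q = ΔH = -6215.5 kJ/min = -103.59 kW
Heat removed = 372.93 MJ/h

Q_out = 373 MJ/h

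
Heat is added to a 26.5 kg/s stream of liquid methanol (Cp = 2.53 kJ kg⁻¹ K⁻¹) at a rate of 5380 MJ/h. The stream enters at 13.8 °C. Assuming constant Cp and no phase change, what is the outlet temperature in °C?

Q = 5380 MJ/h = 1494.4 kJ/s
ΔT = Q/(ṁ·Cp) = 1494.4/(26.5×2.53) = 22.29 K
T_out = 13.8 + 22.29 = 36.09 °C

T_out = 36.1 °C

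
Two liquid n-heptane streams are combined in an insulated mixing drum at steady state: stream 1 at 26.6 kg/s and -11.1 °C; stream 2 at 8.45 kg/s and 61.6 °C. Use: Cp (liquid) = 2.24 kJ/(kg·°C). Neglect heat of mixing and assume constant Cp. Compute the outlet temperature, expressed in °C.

T_out = 6.43 °C

No heat crosses the boundary, so H_out = H_in.
T_out = Σ ṁᵢCp,ᵢTᵢ / Σ ṁᵢCp,ᵢ
      = 504.58 / 78.512 = 6.4268 °C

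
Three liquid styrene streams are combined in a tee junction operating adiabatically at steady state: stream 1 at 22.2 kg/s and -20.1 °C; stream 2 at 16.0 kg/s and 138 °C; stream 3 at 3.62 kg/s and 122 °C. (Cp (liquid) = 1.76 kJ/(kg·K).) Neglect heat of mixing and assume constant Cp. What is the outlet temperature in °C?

T_out = 52.7 °C

No heat crosses the boundary, so H_out = H_in.
Σ ṁᵢCp,ᵢTᵢ = 22.2×1.76×-20.1 + 16.0×1.76×138 + 3.62×1.76×122 = 3878
Σ ṁᵢCp,ᵢ = 22.2×1.76 + 16.0×1.76 + 3.62×1.76 = 73.603
T_out = 3878 / 73.603 = 52.688 °C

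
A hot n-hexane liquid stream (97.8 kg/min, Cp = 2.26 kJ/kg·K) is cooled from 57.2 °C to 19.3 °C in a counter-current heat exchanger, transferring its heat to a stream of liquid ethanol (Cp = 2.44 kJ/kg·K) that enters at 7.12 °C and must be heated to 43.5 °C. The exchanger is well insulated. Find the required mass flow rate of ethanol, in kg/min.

ṁ_c = 94.4 kg/min

Heat released by hot stream: Q = 97.8 × 2.26 × (57.2 − 19.3) = 8377 kJ/min
Energy balance on cold side (adiabatic exchanger): Q = ṁ_c·Cp_c·(T_c,out − T_c,in)
ṁ_c = 8377 / [2.44 × (43.5 − 7.12)] = 94.37 kg/min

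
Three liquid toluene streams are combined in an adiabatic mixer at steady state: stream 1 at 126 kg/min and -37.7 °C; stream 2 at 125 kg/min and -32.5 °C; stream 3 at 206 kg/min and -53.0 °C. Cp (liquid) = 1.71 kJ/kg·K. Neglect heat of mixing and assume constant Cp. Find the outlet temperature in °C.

Adiabatic, steady state ⇒ Σ ṁᵢCp,ᵢ(T_out − Tᵢ) = 0
T_out = Σ ṁᵢCp,ᵢTᵢ / Σ ṁᵢCp,ᵢ
      = -33739 / 781.47 = -43.174 °C

T_out = -43.2 °C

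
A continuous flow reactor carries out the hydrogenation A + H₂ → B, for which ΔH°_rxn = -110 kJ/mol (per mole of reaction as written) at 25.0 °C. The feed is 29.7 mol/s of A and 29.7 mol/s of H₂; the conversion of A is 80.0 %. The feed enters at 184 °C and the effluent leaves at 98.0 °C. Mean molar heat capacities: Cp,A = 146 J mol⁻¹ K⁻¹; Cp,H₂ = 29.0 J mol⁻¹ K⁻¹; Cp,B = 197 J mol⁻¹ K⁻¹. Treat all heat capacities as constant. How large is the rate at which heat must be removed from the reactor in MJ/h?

Q_out = 10900 MJ/h

Extent of reaction ξ = 0.800 × 29.7 = 23.76 mol/s
Reaction term: ξ·ΔH°_rxn = 23.76 × -110 = -2613.6 kJ/s
Sensible, feed 184→25 °C: -826.4 kJ/s
Outlet flows (mol/s): A 5.94, H₂ 5.94, B 23.76
Sensible, products 25→98.0 °C: 417.58 kJ/s
Q = ΔH = -3022.4 kJ/s = -3022.4 kW
Heat removed = 10881 MJ/h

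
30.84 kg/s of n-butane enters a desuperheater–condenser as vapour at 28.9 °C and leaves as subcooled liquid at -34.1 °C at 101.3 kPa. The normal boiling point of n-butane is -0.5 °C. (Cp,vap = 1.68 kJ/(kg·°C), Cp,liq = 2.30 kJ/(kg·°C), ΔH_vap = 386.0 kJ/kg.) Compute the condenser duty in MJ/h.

Q_c = 56900 MJ/h

vapour 28.9→-0.5 °C: -49.392 kJ/kg
condensation at -0.5 °C: -386 kJ/kg
liquid -0.5→-34.1 °C: -77.28 kJ/kg
Δh = -49.392 + -386 + -77.28 = -512.67 kJ/kg
Q = ṁ·Δh = 30.84 kg/s × -512.67 kJ/kg = -15811 kJ/s
|Q| = 15811 kW = 56919 MJ/h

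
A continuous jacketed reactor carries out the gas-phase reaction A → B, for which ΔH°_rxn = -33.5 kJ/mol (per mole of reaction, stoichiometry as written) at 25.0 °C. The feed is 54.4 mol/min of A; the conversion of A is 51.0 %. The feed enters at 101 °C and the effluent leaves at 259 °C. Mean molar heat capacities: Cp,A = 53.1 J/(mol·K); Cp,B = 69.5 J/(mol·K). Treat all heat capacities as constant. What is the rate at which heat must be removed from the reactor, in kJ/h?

Extent of reaction ξ = 0.510 × 54.4 = 27.744 mol/min
Reaction term: ξ·ΔH°_rxn = 27.744 × -33.5 = -929.42 kJ/min
Sensible, feed 101→25 °C: -219.54 kJ/min
Outlet flows (mol/min): A 26.656, B 27.744
Sensible, products 25→259 °C: 782.41 kJ/min
Q = ΔH = -366.55 kJ/min = -6.1091 kW
Heat removed = 21993 kJ/h

Q_out = 22000 kJ/h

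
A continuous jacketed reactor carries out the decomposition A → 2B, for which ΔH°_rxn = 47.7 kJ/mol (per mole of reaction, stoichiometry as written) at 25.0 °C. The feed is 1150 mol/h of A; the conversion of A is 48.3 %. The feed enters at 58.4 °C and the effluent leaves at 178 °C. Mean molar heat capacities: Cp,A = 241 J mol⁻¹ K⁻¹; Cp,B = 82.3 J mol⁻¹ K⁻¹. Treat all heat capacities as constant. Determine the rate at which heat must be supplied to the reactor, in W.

Extent of reaction ξ = 0.483 × 1150 = 555.45 mol/h
Reaction term: ξ·ΔH°_rxn = 555.45 × 47.7 = 26495 kJ/h
Sensible, feed 58.4→25 °C: -9256.8 kJ/h
Outlet flows (mol/h): A 594.55, B 1110.9
Sensible, products 25→178 °C: 35911 kJ/h
Q = ΔH = 53149 kJ/h = 14.764 kW
Heat supplied = 14764 W

Q_in = 14800 W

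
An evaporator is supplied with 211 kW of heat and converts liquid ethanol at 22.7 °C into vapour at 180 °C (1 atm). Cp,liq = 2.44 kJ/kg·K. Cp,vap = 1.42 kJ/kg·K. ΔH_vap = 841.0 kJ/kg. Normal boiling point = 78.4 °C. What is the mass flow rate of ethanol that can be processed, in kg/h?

ṁ = 678 kg/h

Δh = 2.44×(78.4−22.7) + 841.0 + 1.42×(180−78.4) = 1121.2 kJ/kg
Q = 211 kW = 211 kJ/s = 759600 kJ/h
ṁ = Q/Δh = 759600 / 1121.2 = 677.5 kg/h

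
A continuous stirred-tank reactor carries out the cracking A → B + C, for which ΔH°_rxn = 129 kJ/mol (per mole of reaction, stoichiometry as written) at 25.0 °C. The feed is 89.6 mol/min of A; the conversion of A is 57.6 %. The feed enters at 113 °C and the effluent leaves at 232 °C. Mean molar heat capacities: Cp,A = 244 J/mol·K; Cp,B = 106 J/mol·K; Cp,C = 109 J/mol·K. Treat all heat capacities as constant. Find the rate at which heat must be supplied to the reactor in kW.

Q_in = 149 kW

Extent of reaction ξ = 0.576 × 89.6 = 51.61 mol/min
Reaction term: ξ·ΔH°_rxn = 51.61 × 129 = 6657.6 kJ/min
Sensible, feed 113→25 °C: -1923.9 kJ/min
Outlet flows (mol/min): A 37.99, B 51.61, C 51.61
Sensible, products 25→232 °C: 4215.7 kJ/min
Q = ΔH = 8949.5 kJ/min = 149.16 kW
Heat supplied = 149.16 kW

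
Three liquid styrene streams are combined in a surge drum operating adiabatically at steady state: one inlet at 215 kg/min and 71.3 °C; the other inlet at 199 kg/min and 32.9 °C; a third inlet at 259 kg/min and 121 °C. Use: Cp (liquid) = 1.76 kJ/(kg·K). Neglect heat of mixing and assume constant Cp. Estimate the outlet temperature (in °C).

T_out = 79.1 °C

Adiabatic, steady state ⇒ Σ ṁᵢCp,ᵢ(T_out − Tᵢ) = 0
T_out = Σ ṁᵢCp,ᵢTᵢ / Σ ṁᵢCp,ᵢ
      = 93659 / 1184.5 = 79.072 °C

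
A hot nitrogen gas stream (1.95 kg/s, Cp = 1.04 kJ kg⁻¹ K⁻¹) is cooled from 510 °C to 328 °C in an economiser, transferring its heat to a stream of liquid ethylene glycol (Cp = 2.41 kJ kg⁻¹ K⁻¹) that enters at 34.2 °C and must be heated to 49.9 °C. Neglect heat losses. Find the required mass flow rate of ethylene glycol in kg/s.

Heat released by hot stream: Q = 1.95 × 1.04 × (510 − 328) = 369.1 kJ/s
Energy balance on cold side (adiabatic exchanger): Q = ṁ_c·Cp_c·(T_c,out − T_c,in)
ṁ_c = 369.1 / [2.41 × (49.9 − 34.2)] = 9.7549 kg/s

ṁ_c = 9.75 kg/s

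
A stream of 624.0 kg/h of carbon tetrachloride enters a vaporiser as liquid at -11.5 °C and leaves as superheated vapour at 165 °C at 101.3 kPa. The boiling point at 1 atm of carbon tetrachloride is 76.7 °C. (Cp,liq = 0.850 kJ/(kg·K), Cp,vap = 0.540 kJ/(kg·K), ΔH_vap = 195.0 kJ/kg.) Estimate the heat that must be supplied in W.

liquid -11.5→76.7 °C: 74.97 kJ/kg
vaporisation at 76.7 °C: 195 kJ/kg
vapour 76.7→165 °C: 47.682 kJ/kg
Δh = 74.97 + 195 + 47.682 = 317.65 kJ/kg
Q = ṁ·Δh = 624.0 kg/h × 317.65 kJ/kg = 198210 kJ/h
|Q| = 55.06 kW = 55060 W

Q = 55100 W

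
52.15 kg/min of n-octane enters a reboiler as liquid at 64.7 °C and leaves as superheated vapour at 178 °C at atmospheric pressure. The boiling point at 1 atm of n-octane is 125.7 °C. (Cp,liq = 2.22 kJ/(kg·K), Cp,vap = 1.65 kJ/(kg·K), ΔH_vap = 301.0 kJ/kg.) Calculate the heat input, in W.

Q = 454000 W

liquid 64.7→125.7 °C: 135.42 kJ/kg
vaporisation at 125.7 °C: 301 kJ/kg
vapour 125.7→178 °C: 86.295 kJ/kg
Δh = 135.42 + 301 + 86.295 = 522.72 kJ/kg
Q = ṁ·Δh = 52.15 kg/min × 522.72 kJ/kg = 27260 kJ/min
|Q| = 454.33 kW = 454330 W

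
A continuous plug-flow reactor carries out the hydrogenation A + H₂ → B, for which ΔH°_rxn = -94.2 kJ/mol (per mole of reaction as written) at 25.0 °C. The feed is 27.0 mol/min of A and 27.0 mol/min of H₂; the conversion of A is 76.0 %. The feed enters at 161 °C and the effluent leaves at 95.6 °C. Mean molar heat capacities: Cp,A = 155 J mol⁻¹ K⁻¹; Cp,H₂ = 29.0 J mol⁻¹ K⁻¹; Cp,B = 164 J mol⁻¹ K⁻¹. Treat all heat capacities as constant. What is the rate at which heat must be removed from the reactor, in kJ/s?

Extent of reaction ξ = 0.760 × 27.0 = 20.52 mol/min
Reaction term: ξ·ΔH°_rxn = 20.52 × -94.2 = -1933 kJ/min
Sensible, feed 161→25 °C: -675.65 kJ/min
Outlet flows (mol/min): A 6.48, H₂ 6.48, B 20.52
Sensible, products 25→95.6 °C: 321.77 kJ/min
Q = ΔH = -2286.9 kJ/min = -38.114 kW
Heat removed = 38.114 kJ/s

Q_out = 38.1 kJ/s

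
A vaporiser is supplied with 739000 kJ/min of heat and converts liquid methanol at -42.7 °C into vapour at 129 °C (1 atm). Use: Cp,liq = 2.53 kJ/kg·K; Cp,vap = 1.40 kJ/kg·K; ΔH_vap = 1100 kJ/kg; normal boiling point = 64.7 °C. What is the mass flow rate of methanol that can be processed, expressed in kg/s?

ṁ = 8.43 kg/s

Δh = 2.53×(64.7−-42.7) + 1100 + 1.40×(129−64.7) = 1461.7 kJ/kg
Q = 739000 kJ/min = 12317 kJ/s = 12317 kJ/s
ṁ = Q/Δh = 12317 / 1461.7 = 8.426 kg/s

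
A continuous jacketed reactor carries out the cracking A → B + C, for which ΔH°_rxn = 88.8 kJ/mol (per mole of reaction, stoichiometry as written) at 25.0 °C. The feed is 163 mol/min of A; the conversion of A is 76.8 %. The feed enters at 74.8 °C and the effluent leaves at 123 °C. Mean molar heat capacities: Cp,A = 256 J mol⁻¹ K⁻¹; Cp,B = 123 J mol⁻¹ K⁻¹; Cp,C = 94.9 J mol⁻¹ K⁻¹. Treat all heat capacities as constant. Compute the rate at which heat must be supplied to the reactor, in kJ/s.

Q_in = 211 kJ/s

Extent of reaction ξ = 0.768 × 163 = 125.18 mol/min
Reaction term: ξ·ΔH°_rxn = 125.18 × 88.8 = 11116 kJ/min
Sensible, feed 74.8→25 °C: -2078.1 kJ/min
Outlet flows (mol/min): A 37.816, B 125.18, C 125.18
Sensible, products 25→123 °C: 3621.9 kJ/min
Q = ΔH = 12660 kJ/min = 211 kW
Heat supplied = 211 kJ/s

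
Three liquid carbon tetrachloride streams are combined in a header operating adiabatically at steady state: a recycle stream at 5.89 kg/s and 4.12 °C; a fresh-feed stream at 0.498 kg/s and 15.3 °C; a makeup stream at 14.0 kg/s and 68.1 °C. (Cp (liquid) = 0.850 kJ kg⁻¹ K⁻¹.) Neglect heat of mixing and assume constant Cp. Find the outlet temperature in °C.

T_out = 48.3 °C

Energy balance with Q = 0: Σ ṁᵢCp,ᵢ(T_out − Tᵢ) = 0
Σ ṁᵢCp,ᵢTᵢ = 5.89×0.850×4.12 + 0.498×0.850×15.3 + 14.0×0.850×68.1 = 837.49
Σ ṁᵢCp,ᵢ = 5.89×0.850 + 0.498×0.850 + 14.0×0.850 = 17.33
T_out = 837.49 / 17.33 = 48.327 °C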